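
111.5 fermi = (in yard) 1.219e-13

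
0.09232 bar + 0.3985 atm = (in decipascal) 4.961e+05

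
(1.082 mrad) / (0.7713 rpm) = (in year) 4.248e-10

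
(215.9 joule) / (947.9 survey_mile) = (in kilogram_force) 1.443e-05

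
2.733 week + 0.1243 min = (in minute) 2.755e+04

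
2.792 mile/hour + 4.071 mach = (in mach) 4.075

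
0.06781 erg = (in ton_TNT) 1.621e-18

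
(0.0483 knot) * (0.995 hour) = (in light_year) 9.408e-15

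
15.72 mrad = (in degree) 0.9007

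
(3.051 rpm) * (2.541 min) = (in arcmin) 1.675e+05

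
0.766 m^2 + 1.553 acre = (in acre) 1.553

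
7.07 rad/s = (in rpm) 67.51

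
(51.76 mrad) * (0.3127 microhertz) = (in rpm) 1.546e-07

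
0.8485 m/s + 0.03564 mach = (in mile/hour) 29.04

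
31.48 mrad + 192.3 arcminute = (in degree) 5.009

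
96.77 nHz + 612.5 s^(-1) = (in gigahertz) 6.125e-07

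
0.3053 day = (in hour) 7.327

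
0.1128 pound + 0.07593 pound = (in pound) 0.1887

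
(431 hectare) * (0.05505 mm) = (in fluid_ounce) 8.023e+06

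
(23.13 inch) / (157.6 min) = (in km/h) 0.0002237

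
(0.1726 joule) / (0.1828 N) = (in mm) 944.2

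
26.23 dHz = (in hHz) 0.02623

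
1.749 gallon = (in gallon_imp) 1.456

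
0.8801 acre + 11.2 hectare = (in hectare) 11.56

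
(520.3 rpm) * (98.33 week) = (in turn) 5.157e+08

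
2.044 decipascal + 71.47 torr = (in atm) 0.09404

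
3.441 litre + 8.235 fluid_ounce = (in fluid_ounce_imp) 129.7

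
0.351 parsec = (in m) 1.083e+16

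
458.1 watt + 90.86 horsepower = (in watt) 6.821e+04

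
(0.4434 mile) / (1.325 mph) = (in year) 3.82e-05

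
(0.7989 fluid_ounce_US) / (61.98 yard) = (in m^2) 4.169e-07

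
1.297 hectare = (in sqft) 1.396e+05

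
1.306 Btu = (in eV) 8.6e+21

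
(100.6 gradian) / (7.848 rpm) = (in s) 1.923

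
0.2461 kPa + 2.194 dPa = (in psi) 0.03573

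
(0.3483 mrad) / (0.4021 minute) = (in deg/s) 0.0008272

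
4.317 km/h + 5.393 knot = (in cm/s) 397.4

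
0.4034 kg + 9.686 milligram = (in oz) 14.23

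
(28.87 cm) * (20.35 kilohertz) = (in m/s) 5875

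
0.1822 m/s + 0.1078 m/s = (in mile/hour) 0.6487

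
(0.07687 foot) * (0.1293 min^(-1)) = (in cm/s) 0.005049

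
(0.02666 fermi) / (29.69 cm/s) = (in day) 1.039e-21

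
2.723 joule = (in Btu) 0.002581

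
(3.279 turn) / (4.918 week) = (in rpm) 6.614e-05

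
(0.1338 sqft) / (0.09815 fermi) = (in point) 3.59e+17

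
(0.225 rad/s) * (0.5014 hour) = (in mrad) 4.061e+05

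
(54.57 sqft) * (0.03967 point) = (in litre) 0.07095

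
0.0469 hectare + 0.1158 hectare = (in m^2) 1627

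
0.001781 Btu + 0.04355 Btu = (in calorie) 11.43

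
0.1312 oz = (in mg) 3719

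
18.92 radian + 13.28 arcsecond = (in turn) 3.011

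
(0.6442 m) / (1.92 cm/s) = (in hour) 0.00932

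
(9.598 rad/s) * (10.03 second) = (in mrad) 9.627e+04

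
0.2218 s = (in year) 7.033e-09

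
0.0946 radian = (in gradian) 6.022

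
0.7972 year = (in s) 2.514e+07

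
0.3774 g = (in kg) 0.0003774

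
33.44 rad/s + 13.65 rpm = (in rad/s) 34.87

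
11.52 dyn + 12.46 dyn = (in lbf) 5.391e-05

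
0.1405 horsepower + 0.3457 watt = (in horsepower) 0.141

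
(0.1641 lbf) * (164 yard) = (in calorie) 26.16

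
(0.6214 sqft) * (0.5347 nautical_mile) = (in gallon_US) 1.51e+04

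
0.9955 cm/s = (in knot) 0.01935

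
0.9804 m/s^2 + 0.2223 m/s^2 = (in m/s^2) 1.203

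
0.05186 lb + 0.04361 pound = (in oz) 1.528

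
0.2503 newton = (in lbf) 0.05627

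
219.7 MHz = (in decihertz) 2.197e+09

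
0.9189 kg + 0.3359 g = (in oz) 32.43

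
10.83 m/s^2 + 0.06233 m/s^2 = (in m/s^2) 10.89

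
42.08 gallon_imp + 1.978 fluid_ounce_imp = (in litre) 191.4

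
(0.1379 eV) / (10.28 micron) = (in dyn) 2.149e-10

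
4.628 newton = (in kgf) 0.4719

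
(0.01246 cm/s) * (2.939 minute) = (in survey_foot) 0.07209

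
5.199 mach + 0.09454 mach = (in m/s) 1802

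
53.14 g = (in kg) 0.05314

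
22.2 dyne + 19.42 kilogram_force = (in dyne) 1.904e+07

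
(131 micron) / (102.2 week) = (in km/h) 7.63e-12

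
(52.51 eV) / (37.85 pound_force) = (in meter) 4.997e-20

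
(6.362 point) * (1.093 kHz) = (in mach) 0.007204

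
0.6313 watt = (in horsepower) 0.0008466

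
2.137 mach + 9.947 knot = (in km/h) 2638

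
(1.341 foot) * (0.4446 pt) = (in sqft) 0.0006901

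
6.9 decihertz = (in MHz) 6.9e-07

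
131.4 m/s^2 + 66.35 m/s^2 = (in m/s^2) 197.8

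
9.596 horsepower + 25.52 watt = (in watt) 7181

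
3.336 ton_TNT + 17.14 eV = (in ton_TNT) 3.336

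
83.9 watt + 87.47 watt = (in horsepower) 0.2298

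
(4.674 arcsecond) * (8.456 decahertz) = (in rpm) 0.0183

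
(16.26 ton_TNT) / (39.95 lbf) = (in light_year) 4.047e-08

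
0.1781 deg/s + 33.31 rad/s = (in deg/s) 1909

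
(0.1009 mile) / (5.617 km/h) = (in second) 104.1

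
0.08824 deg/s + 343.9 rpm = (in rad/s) 36.01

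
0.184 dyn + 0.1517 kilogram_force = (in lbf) 0.3344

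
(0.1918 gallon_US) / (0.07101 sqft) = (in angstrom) 1.101e+09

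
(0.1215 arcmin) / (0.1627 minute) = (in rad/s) 3.62e-06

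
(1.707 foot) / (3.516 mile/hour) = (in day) 3.831e-06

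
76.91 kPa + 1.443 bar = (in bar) 2.212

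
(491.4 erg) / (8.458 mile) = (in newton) 3.61e-09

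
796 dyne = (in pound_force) 0.001789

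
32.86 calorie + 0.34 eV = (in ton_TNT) 3.286e-08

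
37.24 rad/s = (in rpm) 355.6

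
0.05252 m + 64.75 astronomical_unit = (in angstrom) 9.686e+22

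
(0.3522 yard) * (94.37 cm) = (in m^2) 0.3039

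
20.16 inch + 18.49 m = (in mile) 0.01181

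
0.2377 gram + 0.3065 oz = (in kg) 0.008927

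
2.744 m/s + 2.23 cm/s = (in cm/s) 276.6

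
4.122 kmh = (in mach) 0.003363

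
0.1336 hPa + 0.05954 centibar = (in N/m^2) 72.9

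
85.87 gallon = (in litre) 325.1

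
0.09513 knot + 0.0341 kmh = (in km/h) 0.2103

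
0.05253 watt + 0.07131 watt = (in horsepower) 0.0001661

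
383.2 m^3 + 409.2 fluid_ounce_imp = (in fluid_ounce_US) 1.296e+07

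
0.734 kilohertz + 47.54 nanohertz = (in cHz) 7.34e+04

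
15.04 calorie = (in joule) 62.93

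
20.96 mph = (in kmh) 33.73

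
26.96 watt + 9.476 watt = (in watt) 36.44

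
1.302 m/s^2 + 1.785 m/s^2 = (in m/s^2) 3.087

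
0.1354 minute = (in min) 0.1354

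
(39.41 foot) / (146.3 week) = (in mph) 3.037e-07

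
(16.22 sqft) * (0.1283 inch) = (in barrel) 0.03089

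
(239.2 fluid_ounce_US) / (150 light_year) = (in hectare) 4.985e-25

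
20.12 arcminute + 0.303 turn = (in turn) 0.3039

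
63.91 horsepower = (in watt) 4.766e+04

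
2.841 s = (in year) 9.009e-08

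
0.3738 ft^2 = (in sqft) 0.3738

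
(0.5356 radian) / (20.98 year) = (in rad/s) 8.095e-10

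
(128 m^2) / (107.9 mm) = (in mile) 0.7371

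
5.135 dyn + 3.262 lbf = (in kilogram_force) 1.48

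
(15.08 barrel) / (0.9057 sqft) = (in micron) 2.849e+07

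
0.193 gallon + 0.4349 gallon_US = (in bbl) 0.01495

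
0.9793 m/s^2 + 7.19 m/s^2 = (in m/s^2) 8.169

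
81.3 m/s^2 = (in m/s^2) 81.3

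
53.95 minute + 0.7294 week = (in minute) 7406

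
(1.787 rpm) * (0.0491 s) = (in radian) 0.009188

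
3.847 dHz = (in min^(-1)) 23.08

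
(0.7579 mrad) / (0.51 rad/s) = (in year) 4.712e-11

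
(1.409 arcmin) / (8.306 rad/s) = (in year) 1.565e-12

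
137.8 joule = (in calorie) 32.93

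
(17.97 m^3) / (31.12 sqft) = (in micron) 6.216e+06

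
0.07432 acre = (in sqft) 3237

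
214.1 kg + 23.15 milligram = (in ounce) 7552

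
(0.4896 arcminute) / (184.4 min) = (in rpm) 1.229e-07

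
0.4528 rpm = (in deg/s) 2.717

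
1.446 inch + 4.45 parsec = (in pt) 3.892e+20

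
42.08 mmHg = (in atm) 0.05537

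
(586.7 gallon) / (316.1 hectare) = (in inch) 2.766e-05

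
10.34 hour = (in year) 0.00118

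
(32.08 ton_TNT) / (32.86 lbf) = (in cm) 9.183e+10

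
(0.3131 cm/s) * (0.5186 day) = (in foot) 460.3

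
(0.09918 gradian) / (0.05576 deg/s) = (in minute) 0.02668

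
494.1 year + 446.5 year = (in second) 2.966e+10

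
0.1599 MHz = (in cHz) 1.599e+07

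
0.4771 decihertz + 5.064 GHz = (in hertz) 5.064e+09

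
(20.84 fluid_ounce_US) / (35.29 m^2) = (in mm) 0.01746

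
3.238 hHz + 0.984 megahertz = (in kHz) 984.3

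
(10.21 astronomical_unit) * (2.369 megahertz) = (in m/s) 3.618e+18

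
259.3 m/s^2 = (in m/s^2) 259.3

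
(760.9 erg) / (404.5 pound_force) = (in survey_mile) 2.628e-11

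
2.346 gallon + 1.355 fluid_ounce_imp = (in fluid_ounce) 301.6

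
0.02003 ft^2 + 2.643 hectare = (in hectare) 2.643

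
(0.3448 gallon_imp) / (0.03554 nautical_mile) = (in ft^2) 0.0002563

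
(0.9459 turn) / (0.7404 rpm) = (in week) 0.0001267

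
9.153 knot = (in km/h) 16.95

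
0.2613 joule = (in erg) 2.613e+06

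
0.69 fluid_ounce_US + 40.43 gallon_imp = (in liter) 183.8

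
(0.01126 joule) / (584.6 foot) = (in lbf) 1.421e-05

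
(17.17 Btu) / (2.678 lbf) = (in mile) 0.9449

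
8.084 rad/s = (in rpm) 77.2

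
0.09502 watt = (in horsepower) 0.0001274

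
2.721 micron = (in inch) 0.0001071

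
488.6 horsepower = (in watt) 3.643e+05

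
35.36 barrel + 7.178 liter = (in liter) 5629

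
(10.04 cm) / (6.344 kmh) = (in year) 1.807e-09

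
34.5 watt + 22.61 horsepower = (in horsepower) 22.66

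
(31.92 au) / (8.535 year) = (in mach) 52.1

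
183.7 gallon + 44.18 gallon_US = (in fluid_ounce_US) 2.917e+04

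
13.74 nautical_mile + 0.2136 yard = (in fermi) 2.545e+19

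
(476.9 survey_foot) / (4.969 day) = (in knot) 0.0006581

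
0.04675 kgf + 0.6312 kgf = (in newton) 6.648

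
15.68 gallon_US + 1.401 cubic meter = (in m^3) 1.46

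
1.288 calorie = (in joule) 5.389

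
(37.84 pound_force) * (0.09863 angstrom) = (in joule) 1.66e-09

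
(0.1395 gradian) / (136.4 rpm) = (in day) 1.776e-09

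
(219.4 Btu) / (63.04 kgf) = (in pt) 1.061e+06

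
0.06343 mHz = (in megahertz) 6.343e-11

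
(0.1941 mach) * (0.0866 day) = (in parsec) 1.603e-11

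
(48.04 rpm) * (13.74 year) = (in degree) 1.249e+11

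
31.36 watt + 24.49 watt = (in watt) 55.85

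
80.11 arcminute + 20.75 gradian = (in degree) 20.01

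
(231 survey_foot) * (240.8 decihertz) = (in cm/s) 1.695e+05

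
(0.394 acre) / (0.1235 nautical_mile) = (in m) 6.971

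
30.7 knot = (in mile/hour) 35.33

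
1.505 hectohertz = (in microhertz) 1.505e+08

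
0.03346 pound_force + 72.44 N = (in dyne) 7.259e+06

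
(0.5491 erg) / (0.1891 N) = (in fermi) 2.904e+08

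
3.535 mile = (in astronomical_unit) 3.803e-08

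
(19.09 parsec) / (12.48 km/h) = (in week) 2.81e+11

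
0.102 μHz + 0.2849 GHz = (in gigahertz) 0.2849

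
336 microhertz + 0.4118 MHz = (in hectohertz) 4118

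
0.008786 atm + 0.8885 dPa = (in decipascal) 8903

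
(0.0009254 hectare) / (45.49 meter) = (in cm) 20.34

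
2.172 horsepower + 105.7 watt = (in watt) 1725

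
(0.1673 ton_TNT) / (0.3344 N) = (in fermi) 2.093e+24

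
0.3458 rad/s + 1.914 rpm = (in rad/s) 0.5462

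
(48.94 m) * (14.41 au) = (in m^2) 1.055e+14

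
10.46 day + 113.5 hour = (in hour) 364.5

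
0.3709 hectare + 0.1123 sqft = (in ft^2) 3.992e+04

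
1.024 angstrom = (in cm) 1.024e-08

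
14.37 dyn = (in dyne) 14.37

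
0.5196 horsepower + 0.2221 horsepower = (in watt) 553.1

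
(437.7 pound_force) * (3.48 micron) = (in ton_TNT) 1.619e-12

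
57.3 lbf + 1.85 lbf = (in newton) 263.1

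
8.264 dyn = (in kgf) 8.427e-06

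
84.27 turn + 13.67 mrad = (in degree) 3.034e+04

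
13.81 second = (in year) 4.379e-07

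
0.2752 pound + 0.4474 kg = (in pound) 1.262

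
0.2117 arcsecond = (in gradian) 6.534e-05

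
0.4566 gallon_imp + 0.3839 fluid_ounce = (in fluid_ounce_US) 70.57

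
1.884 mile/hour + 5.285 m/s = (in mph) 13.71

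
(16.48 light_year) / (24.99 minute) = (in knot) 2.021e+14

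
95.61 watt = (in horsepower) 0.1282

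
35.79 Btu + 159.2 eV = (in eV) 2.357e+23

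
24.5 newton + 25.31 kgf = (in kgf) 27.81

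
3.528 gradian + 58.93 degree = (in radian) 1.084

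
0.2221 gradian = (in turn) 0.0005553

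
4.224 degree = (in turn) 0.01173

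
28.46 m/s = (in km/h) 102.5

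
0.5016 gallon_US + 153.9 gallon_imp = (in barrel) 4.413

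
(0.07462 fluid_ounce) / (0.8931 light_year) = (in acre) 6.454e-26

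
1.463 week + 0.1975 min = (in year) 0.02806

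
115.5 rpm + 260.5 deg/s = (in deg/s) 953.5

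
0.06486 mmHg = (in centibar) 0.008647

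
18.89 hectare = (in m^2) 1.889e+05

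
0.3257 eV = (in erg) 5.218e-13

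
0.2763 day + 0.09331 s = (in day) 0.2763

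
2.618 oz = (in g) 74.22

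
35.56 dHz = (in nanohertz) 3.556e+09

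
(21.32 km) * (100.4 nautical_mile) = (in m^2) 3.964e+09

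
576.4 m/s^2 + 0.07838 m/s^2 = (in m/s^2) 576.5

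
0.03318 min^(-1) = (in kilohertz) 5.53e-07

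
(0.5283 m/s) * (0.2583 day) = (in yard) 1.289e+04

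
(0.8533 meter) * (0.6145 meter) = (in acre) 0.0001296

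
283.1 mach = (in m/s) 9.64e+04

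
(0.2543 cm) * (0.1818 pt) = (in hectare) 1.631e-11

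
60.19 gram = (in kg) 0.06019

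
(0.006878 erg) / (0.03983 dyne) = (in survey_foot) 0.005665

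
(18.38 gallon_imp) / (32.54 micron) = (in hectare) 0.2568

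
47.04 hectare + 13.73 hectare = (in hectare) 60.77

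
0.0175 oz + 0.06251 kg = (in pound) 0.1389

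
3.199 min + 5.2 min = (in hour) 0.14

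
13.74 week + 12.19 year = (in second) 3.927e+08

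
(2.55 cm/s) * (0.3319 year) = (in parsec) 8.65e-12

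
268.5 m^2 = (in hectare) 0.02685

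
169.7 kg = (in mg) 1.697e+08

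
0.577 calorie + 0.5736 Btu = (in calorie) 145.2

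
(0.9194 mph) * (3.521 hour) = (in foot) 1.709e+04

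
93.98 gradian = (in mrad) 1476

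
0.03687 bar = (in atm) 0.03639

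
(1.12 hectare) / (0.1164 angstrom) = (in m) 9.622e+14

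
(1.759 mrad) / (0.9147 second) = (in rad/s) 0.001923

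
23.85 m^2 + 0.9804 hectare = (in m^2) 9828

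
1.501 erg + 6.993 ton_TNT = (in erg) 2.926e+17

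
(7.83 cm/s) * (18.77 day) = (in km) 127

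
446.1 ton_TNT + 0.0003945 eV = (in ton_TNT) 446.1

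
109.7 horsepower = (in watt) 8.18e+04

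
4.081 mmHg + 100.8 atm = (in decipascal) 1.021e+08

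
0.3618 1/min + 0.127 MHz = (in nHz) 1.27e+14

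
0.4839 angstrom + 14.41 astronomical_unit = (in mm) 2.156e+15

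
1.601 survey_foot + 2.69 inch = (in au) 3.719e-12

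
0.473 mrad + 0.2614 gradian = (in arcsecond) 944.5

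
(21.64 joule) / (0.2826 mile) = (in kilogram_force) 0.004852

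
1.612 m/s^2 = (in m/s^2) 1.612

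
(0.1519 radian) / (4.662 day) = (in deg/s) 2.161e-05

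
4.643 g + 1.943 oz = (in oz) 2.107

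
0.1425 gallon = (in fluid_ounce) 18.24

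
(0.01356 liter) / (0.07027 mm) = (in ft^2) 2.077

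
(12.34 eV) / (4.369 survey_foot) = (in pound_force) 3.338e-19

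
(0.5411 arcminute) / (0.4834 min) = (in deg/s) 0.0003109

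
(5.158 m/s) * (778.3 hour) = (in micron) 1.445e+13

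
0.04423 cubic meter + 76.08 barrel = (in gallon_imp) 2670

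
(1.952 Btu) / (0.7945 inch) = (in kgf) 1.041e+04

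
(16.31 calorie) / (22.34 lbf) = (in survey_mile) 0.0004267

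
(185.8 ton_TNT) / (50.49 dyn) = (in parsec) 0.0499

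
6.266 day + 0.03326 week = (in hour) 156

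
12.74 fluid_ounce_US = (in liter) 0.3768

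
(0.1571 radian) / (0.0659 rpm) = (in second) 22.76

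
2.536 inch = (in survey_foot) 0.2113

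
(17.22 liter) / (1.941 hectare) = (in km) 8.872e-10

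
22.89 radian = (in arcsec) 4.721e+06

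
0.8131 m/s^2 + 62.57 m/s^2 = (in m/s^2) 63.38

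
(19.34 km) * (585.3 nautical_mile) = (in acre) 5.18e+06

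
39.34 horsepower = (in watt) 2.934e+04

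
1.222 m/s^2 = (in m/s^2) 1.222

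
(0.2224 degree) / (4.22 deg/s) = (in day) 6.1e-07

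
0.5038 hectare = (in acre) 1.245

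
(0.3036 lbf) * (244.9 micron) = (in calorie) 7.905e-05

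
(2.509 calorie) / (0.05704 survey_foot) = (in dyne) 6.038e+07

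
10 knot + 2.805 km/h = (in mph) 13.25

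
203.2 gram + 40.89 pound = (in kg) 18.75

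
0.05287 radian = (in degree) 3.029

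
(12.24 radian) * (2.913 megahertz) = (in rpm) 3.405e+08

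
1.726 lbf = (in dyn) 7.678e+05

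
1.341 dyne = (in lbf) 3.015e-06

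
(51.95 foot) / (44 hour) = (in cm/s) 0.009996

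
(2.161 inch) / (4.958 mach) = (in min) 5.419e-07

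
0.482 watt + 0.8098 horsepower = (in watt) 604.3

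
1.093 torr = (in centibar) 0.1457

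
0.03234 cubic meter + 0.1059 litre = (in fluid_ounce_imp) 1142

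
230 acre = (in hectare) 93.08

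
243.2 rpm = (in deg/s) 1459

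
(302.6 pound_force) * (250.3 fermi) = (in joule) 3.369e-10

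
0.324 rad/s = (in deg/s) 18.56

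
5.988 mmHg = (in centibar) 0.7983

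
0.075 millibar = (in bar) 7.5e-05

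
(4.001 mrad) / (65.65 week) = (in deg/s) 5.774e-09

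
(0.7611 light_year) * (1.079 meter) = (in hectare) 7.769e+11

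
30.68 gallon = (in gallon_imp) 25.55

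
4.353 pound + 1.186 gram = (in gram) 1976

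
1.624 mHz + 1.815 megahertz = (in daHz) 1.815e+05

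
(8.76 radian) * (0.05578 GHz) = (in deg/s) 2.8e+10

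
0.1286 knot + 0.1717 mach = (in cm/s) 5853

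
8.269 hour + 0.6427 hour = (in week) 0.05305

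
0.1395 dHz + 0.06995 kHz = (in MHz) 6.996e-05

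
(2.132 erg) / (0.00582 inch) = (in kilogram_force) 0.0001471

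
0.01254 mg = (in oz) 4.423e-07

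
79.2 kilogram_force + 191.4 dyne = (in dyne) 7.767e+07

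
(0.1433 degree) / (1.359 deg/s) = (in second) 0.1054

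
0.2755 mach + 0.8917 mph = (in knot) 183.1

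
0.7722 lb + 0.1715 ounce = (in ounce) 12.53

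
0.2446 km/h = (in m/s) 0.06794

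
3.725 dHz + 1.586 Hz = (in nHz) 1.958e+09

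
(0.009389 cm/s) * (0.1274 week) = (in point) 2.051e+04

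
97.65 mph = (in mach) 0.1282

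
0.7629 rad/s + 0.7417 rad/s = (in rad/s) 1.505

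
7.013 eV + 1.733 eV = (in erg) 1.401e-11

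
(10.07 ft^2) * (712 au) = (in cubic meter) 9.965e+13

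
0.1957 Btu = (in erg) 2.065e+09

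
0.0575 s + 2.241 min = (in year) 4.266e-06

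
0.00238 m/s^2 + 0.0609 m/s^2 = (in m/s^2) 0.06328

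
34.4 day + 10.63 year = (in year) 10.72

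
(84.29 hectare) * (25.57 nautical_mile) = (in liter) 3.992e+13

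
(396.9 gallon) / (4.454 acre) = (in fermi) 8.335e+10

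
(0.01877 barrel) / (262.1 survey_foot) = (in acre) 9.231e-09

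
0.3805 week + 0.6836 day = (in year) 0.00917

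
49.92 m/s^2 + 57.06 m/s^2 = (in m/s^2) 107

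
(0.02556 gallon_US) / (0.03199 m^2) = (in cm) 0.3025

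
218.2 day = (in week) 31.17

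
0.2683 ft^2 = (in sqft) 0.2683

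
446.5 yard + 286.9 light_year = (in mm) 2.714e+21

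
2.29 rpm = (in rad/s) 0.2398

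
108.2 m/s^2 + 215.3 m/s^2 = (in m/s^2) 323.5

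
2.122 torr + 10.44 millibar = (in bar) 0.01327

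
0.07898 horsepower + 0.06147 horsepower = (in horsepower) 0.1404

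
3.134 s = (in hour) 0.0008706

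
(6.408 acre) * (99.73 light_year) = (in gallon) 6.464e+24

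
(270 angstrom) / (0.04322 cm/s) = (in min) 1.041e-06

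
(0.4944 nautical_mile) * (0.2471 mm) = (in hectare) 2.263e-05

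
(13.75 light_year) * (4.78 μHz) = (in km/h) 2.239e+12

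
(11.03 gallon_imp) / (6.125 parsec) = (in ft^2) 2.856e-18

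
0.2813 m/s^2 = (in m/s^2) 0.2813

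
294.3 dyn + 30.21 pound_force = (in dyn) 1.344e+07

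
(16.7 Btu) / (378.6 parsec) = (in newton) 1.508e-15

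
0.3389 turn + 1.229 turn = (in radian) 9.851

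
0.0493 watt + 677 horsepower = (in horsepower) 677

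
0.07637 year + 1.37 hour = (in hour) 670.4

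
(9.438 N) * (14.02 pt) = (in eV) 2.914e+17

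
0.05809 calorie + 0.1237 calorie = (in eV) 4.747e+18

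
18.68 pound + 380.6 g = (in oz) 312.3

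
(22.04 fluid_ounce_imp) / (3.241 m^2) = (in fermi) 1.932e+11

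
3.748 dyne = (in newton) 3.748e-05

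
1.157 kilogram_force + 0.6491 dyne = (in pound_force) 2.551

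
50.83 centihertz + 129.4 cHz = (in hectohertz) 0.01802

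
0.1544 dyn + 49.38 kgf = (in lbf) 108.9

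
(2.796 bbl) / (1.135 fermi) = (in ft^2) 4.216e+15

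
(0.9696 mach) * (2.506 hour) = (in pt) 8.443e+09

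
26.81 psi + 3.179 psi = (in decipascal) 2.068e+06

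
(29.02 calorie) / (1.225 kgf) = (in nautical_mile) 0.005457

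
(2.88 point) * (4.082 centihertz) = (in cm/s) 0.004147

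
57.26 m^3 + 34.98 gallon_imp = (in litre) 5.742e+04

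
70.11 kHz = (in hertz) 7.011e+04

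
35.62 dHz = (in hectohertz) 0.03562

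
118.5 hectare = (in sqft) 1.276e+07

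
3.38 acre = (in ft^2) 1.472e+05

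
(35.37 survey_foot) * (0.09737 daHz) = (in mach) 0.03083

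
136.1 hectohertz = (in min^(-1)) 8.166e+05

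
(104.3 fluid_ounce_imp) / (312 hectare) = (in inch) 3.74e-08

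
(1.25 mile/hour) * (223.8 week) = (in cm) 7.564e+09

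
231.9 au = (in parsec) 0.001124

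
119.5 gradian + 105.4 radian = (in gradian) 6829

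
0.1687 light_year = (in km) 1.596e+12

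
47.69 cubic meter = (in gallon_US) 1.26e+04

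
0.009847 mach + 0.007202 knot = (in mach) 0.009858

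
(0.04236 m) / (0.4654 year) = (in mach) 8.476e-12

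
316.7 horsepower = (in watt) 2.362e+05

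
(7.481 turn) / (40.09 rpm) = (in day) 0.0001296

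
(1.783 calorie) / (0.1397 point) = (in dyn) 1.514e+10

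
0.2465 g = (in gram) 0.2465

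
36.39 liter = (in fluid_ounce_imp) 1281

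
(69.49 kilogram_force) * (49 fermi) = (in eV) 2.084e+08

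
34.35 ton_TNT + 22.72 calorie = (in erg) 1.437e+18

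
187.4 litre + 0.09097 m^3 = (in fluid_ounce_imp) 9797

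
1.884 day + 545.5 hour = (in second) 2.127e+06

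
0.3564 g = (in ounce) 0.01257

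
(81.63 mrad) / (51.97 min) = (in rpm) 0.00025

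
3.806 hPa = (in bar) 0.003806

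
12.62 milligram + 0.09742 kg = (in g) 97.43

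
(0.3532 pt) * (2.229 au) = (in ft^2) 4.472e+08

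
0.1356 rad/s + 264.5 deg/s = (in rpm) 45.38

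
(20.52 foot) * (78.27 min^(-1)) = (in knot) 15.86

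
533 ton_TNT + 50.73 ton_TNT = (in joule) 2.442e+12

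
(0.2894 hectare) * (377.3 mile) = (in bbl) 1.105e+10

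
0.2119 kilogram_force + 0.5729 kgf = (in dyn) 7.696e+05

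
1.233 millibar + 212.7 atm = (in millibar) 2.155e+05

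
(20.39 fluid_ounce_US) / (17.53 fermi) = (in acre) 8.5e+06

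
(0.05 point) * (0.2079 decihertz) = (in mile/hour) 8.203e-07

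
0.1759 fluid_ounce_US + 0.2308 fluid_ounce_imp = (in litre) 0.01176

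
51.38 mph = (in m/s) 22.97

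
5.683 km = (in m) 5683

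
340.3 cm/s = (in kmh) 12.25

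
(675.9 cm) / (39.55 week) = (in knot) 5.493e-07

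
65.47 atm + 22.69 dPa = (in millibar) 6.634e+04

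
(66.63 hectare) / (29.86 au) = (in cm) 1.492e-05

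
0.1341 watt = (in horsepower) 0.0001798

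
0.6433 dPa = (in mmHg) 0.0004825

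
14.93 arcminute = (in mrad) 4.343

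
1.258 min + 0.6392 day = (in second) 5.53e+04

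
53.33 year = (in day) 1.947e+04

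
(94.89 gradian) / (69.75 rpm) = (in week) 3.374e-07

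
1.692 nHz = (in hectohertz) 1.692e-11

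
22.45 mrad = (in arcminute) 77.18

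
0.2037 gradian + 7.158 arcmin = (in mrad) 5.282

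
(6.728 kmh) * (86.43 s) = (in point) 4.579e+05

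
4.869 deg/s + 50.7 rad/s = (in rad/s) 50.78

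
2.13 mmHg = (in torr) 2.13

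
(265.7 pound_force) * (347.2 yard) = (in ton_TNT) 8.968e-05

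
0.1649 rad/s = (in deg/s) 9.448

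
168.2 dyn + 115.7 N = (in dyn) 1.157e+07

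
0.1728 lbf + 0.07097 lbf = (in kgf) 0.1106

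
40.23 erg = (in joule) 4.023e-06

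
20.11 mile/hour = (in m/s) 8.99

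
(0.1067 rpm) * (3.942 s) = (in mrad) 44.05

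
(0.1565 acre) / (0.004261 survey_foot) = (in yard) 5.333e+05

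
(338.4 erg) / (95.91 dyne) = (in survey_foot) 0.1158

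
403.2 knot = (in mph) 464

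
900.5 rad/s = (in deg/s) 5.159e+04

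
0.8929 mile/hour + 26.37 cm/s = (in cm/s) 66.29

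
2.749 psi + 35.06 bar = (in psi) 511.3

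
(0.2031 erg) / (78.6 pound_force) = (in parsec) 1.883e-27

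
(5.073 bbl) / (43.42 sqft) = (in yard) 0.2187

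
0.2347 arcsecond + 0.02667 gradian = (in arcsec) 86.65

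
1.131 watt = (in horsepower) 0.001517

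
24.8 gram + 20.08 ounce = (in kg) 0.5941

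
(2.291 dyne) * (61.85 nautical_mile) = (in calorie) 0.6272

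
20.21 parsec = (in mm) 6.236e+20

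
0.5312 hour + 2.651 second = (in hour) 0.5319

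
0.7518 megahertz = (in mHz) 7.518e+08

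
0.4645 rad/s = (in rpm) 4.436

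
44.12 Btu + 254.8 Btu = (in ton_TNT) 7.538e-05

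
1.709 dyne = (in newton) 1.709e-05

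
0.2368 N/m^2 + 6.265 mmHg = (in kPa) 0.8355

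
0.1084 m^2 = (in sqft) 1.167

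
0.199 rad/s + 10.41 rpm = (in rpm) 12.31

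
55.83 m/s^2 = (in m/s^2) 55.83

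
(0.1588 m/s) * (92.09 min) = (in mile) 0.5452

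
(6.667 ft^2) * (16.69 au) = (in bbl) 9.727e+12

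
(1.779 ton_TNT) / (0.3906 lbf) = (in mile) 2.662e+06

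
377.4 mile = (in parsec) 1.968e-11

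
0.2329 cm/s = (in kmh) 0.008384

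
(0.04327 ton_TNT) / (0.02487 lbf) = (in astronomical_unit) 0.01094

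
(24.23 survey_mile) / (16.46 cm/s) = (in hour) 65.81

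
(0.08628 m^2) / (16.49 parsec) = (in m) 1.696e-19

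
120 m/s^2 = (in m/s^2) 120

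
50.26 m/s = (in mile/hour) 112.4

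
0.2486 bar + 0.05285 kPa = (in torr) 186.9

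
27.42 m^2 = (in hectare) 0.002742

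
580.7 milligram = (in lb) 0.00128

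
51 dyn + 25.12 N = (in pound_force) 5.647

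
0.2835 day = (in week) 0.0405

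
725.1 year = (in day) 2.647e+05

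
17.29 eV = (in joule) 2.77e-18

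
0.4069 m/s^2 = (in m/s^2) 0.4069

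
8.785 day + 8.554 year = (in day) 3131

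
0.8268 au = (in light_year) 1.307e-05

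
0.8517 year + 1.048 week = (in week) 45.46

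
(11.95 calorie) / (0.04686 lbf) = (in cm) 2.399e+04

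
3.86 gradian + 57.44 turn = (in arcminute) 1.241e+06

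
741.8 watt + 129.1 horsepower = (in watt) 9.701e+04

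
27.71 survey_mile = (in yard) 4.877e+04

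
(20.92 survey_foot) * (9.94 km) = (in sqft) 6.822e+05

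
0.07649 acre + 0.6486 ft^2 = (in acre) 0.0765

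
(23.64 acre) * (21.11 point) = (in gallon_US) 1.882e+05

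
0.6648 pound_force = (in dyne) 2.957e+05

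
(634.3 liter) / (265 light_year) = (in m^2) 2.53e-19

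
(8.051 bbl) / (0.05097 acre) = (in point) 17.59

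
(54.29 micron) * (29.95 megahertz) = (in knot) 3161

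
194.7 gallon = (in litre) 737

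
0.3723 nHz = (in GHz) 3.723e-19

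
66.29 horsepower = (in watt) 4.943e+04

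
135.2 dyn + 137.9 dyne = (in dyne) 273.1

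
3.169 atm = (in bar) 3.211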